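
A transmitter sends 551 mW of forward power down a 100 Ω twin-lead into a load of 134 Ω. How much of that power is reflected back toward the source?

P_reflected ≈ 11.6 mW

Γ = (134 − 100)/(134 + 100) = 0.145
|Γ|² = 0.0211
P_refl = |Γ|²·P_inc = 11.6 mW, P_del = (1 − |Γ|²)·P_inc = 539 mW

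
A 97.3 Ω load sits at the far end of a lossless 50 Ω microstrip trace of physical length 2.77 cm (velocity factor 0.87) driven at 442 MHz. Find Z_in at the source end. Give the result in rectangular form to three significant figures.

Z_in ≈ 78.8 − j31.4 Ω

λ = v/f = 0.87·c / 442 MHz = 0.59 m
βl = 2π·l/λ = 2π × 0.0469 = 16.9°
tan(βl) = tan(16.9°) = 0.304
Z_in = Z_0·(Z_L + jZ_0·tanβl)/(Z_0 + jZ_L·tanβl)
     = 50·(97.3 + j15.2)/(50 + j29.5)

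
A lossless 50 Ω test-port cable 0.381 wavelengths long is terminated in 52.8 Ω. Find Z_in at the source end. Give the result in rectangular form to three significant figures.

Z_in ≈ 50.1 + j2.73 Ω

βl = 2π × 0.381 = 137°
tan(βl) = tan(137°) = -0.927
Z_in = Z_0·(Z_L + jZ_0·tanβl)/(Z_0 + jZ_L·tanβl)
     = 50·(52.8 − j46.4)/(50 − j49)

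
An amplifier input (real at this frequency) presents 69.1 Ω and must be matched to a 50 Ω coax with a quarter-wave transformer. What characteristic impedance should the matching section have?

Z_qwt ≈ 58.8 Ω

Z_qwt = √(Z_0·R_L) = √(50 × 69.1) = √3455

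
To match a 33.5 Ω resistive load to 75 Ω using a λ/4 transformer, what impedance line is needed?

Z_qwt ≈ 50.1 Ω

Z_qwt = √(Z_0·R_L) = √(75 × 33.5) = √2512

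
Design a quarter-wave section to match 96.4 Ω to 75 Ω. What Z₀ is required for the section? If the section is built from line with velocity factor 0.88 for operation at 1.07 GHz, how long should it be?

Z_qwt ≈ 85 Ω; length ≈ 6.17 cm

Z_qwt = √(Z_0·R_L) = √(75 × 96.4) = √7230
λ = 0.88·c/f = 0.247 m, so l = λ/4 = 0.0617 m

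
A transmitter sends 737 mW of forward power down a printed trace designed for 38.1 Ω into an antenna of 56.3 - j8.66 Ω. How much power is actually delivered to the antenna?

P_delivered ≈ 704 mW

|Γ| = |(18.2 − j8.66)/(94.4 − j8.66)| = 0.213
|Γ|² = 0.0452
P_refl = |Γ|²·P_inc = 33.3 mW, P_del = (1 − |Γ|²)·P_inc = 704 mW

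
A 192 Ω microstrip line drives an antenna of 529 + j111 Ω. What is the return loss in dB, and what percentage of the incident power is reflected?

RL ≈ 6.26 dB; 23.7% of incident power reflected

Γ = (337 + j111)/(721 + j111), |Γ| = 0.486
RL = −20·log₁₀(0.486) = 6.26 dB
P_refl/P_inc = |Γ|² = 0.237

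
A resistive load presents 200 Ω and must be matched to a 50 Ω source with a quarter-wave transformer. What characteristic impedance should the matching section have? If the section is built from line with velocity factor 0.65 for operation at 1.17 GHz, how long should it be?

Z_qwt ≈ 100 Ω; length ≈ 4.17 cm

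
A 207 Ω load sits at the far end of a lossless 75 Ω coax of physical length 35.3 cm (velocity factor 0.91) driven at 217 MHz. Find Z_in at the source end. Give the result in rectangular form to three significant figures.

λ = v/f = 0.91·c / 217 MHz = 1.26 m
βl = 2π·l/λ = 2π × 0.281 = 101°
tan(βl) = tan(101°) = -5.14
Z_in = Z_0·(Z_L + jZ_0·tanβl)/(Z_0 + jZ_L·tanβl)
     = 75·(207 − j385)/(75 − j1060)

Z_in ≈ 28.1 + j12.6 Ω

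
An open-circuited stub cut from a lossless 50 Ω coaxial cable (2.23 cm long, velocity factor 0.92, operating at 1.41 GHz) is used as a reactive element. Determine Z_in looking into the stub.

λ = v/f = 0.92·c / 1.41 GHz = 0.196 m
βl = 2π·l/λ = 2π × 0.114 = 41°
tan(βl) = 0.87
For an open-circuited stub, Z_in = −jZ_0·cot(βl) = −jZ_0/tan(βl)

Z_in ≈ −j57.5 Ω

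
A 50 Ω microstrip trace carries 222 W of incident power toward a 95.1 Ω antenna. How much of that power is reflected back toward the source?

P_reflected ≈ 21.4 W

Γ = (95.1 − 50)/(95.1 + 50) = 0.311
|Γ|² = 0.0966
P_refl = |Γ|²·P_inc = 21.4 W, P_del = (1 − |Γ|²)·P_inc = 201 W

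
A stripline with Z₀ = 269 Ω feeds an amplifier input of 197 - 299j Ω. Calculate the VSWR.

Γ = (Z_L − Z_0)/(Z_L + Z_0) = (-72 − j299)/(466 − j299)
|Γ| = 308/554 = 0.555
VSWR = (1 + |Γ|)/(1 − |Γ|) = 1.56/0.445

VSWR ≈ 3.5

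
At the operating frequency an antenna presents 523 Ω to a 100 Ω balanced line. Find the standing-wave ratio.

VSWR ≈ 5.23

Γ = (523 − 100)/(523 + 100) = 0.679
VSWR = (1 + 0.679)/(1 − 0.679)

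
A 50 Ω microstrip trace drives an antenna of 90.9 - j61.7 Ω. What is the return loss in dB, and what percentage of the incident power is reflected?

Γ = (40.9 − j61.7)/(140.9 − j61.7), |Γ| = 0.481
RL = −20·log₁₀(0.481) = 6.35 dB
P_refl/P_inc = |Γ|² = 0.232

RL ≈ 6.35 dB; 23.2% of incident power reflected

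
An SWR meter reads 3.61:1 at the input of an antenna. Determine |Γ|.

|Γ| ≈ 0.566

|Γ| = (S − 1)/(S + 1) = (3.61 − 1)/(3.61 + 1) = 2.61/4.61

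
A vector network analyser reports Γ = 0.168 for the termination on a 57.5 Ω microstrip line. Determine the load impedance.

Z_L = Z_0·(1 + Γ)/(1 − Γ) = 57.5·(1.17)/(0.832)

Z_L ≈ 80.7 Ω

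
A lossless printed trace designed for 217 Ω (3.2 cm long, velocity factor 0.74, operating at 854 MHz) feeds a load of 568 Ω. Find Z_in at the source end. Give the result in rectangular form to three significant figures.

Z_in ≈ 147 − j165 Ω

λ = v/f = 0.74·c / 854 MHz = 0.26 m
βl = 2π·l/λ = 2π × 0.123 = 44.3°
tan(βl) = tan(44.3°) = 0.976
Z_in = Z_0·(Z_L + jZ_0·tanβl)/(Z_0 + jZ_L·tanβl)
     = 217·(568 + j212)/(217 + j555)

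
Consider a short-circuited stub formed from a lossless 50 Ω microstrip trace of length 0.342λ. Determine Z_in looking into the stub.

Z_in ≈ −j76.6 Ω

βl = 2π × 0.342 = 123°
tan(βl) = -1.53
For a short-circuited stub, Z_in = jZ_0·tan(βl)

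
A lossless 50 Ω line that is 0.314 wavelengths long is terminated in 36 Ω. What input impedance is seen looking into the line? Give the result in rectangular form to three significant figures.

Z_in ≈ 60.8 − j14.6 Ω

βl = 2π × 0.314 = 113°
tan(βl) = tan(113°) = -2.35
Z_in = Z_0·(Z_L + jZ_0·tanβl)/(Z_0 + jZ_L·tanβl)
     = 50·(36 − j118)/(50 − j84.6)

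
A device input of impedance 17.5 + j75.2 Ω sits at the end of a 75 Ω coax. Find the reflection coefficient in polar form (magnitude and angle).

Γ ≈ 0.794 ∠ 88.3°

Γ = (Z_L − Z_0)/(Z_L + Z_0) = (-57.5 + j75.2)/(92.5 + j75.2)
|Γ| = 94.7/119 = 0.794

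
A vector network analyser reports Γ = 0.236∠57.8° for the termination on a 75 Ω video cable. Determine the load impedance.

Z_L ≈ 88.1 + j37.2 Ω

Z_L = Z_0·(1 + Γ)/(1 − Γ) = 75·(1.13 + j0.2)/(0.874 − j0.2)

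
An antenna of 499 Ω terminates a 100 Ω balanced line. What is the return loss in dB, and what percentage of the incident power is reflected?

Γ = (499 − 100)/(499 + 100) = 0.666
RL = −20·log₁₀(0.666) = 3.53 dB
P_refl/P_inc = |Γ|² = 0.444

RL ≈ 3.53 dB; 44.4% of incident power reflected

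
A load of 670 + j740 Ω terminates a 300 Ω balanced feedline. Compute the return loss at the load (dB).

RL ≈ 3.37 dB

Γ = (370 + j740)/(970 + j740), |Γ| = 0.678
RL = −20·log₁₀|Γ| = −20·log₁₀(0.678)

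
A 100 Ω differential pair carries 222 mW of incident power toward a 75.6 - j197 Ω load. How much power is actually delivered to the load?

|Γ| = |(-24.4 − j197)/(175.6 − j197)| = 0.752
|Γ|² = 0.566
P_refl = |Γ|²·P_inc = 126 mW, P_del = (1 − |Γ|²)·P_inc = 96.4 mW

P_delivered ≈ 96.4 mW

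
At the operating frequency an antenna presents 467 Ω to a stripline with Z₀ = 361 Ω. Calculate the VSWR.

For a purely resistive load, VSWR = R_L/Z_0 or Z_0/R_L (whichever > 1) = 467/361

VSWR ≈ 1.29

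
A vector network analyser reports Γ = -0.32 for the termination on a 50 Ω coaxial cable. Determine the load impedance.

Z_L ≈ 25.8 Ω

Z_L = Z_0·(1 + Γ)/(1 − Γ) = 50·(0.68)/(1.32)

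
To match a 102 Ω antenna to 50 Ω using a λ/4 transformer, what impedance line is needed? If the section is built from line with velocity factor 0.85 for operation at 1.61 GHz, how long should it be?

Z_qwt = √(Z_0·R_L) = √(50 × 102) = √5100
λ = 0.85·c/f = 0.158 m, so l = λ/4 = 0.0396 m

Z_qwt ≈ 71.4 Ω; length ≈ 3.96 cm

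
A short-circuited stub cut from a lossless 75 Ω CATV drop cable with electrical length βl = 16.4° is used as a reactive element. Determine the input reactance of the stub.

X_in ≈ 22.1 Ω (inductive)

tan(βl) = 0.294
For a short-circuited stub, Z_in = jZ_0·tan(βl)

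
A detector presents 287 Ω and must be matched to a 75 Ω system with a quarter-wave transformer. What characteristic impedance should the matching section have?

Z_qwt ≈ 147 Ω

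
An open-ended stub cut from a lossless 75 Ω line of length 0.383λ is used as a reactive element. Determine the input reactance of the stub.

X_in ≈ 82.9 Ω (inductive)

βl = 2π × 0.383 = 138°
tan(βl) = -0.904
For an open-ended stub, Z_in = −jZ_0·cot(βl) = −jZ_0/tan(βl)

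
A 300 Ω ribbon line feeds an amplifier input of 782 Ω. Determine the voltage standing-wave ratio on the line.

VSWR ≈ 2.61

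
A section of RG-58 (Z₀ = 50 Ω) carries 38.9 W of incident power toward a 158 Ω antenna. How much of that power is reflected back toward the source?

P_reflected ≈ 10.5 W

Γ = (158 − 50)/(158 + 50) = 0.519
|Γ|² = 0.27
P_refl = |Γ|²·P_inc = 10.5 W, P_del = (1 − |Γ|²)·P_inc = 28.4 W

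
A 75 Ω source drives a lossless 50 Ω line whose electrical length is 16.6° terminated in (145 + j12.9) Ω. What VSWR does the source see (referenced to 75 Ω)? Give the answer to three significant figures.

VSWR ≈ 2.13

tan(βl) = 0.298
Z_in = Z_0·(Z_L + jZ_0·tanβl)/(Z_0 + jZ_L·tanβl) = 98.7 − j62.3 Ω
Γ_s = (Z_in − Z_s)/(Z_in + Z_s) = (23.7 − j62.3)/(174 − j62.3), |Γ_s| = 0.361
VSWR = (1 + |Γ_s|)/(1 − |Γ_s|)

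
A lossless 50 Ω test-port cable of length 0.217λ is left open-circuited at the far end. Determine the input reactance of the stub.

βl = 2π × 0.217 = 78.1°
tan(βl) = 4.75
For an open-circuited stub, Z_in = −jZ_0·cot(βl) = −jZ_0/tan(βl)

X_in ≈ -10.5 Ω (capacitive)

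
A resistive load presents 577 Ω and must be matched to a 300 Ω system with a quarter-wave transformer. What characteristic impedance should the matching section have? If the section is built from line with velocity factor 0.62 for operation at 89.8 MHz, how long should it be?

Z_qwt ≈ 416 Ω; length ≈ 51.8 cm

Z_qwt = √(Z_0·R_L) = √(300 × 577) = √173100
λ = 0.62·c/f = 2.07 m, so l = λ/4 = 0.518 m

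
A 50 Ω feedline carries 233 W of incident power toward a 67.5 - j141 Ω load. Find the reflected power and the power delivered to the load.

|Γ| = |(17.5 − j141)/(117.5 − j141)| = 0.774
|Γ|² = 0.599
P_refl = |Γ|²·P_inc = 140 W, P_del = (1 − |Γ|²)·P_inc = 93.4 W

P_reflected ≈ 140 W; P_delivered ≈ 93.4 W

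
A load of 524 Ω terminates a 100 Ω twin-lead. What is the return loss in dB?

RL ≈ 3.36 dB

Γ = (524 − 100)/(524 + 100) = 0.679
RL = −20·log₁₀|Γ| = −20·log₁₀(0.679)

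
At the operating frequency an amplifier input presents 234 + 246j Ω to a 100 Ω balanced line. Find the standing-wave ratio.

Γ = (Z_L − Z_0)/(Z_L + Z_0) = (134 + j246)/(334 + j246)
|Γ| = 280/415 = 0.675
VSWR = (1 + |Γ|)/(1 − |Γ|) = 1.68/0.325

VSWR ≈ 5.16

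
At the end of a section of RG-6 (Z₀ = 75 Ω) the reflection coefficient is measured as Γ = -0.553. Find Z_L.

Z_L = Z_0·(1 + Γ)/(1 − Γ) = 75·(0.447)/(1.55)

Z_L ≈ 21.6 Ω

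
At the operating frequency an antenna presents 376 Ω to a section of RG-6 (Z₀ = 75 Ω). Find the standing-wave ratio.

For a purely resistive load, VSWR = R_L/Z_0 or Z_0/R_L (whichever > 1) = 376/75

VSWR ≈ 5.01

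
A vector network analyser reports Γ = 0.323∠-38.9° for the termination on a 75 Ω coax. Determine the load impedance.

Z_L = Z_0·(1 + Γ)/(1 − Γ) = 75·(1.25 − j0.203)/(0.749 + j0.203)

Z_L ≈ 112 − j50.6 Ω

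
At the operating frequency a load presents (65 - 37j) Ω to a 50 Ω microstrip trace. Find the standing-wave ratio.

VSWR ≈ 1.99

Γ = (Z_L − Z_0)/(Z_L + Z_0) = (15 − j37)/(115 − j37)
|Γ| = 39.9/121 = 0.33
VSWR = (1 + |Γ|)/(1 − |Γ|) = 1.33/0.67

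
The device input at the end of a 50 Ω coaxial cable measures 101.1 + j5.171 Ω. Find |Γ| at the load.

|Γ| ≈ 0.34

Γ = (Z_L − Z_0)/(Z_L + Z_0) = (51.1 + j5.171)/(151.1 + j5.171)
|Γ| = 51.4/151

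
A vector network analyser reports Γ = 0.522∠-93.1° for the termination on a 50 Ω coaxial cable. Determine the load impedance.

Z_L = Z_0·(1 + Γ)/(1 − Γ) = 50·(0.972 − j0.521)/(1.03 + j0.521)

Z_L ≈ 27.4 − j39.2 Ω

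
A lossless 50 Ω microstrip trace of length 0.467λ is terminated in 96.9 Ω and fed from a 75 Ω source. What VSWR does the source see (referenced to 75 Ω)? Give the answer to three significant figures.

VSWR ≈ 1.4

βl = 2π × 0.467 = 168°
tan(βl) = -0.21
Z_in = Z_0·(Z_L + jZ_0·tanβl)/(Z_0 + jZ_L·tanβl) = 86.8 + j24.9 Ω
Γ_s = (Z_in − Z_s)/(Z_in + Z_s) = (11.8 + j24.9)/(162 + j24.9), |Γ_s| = 0.168
VSWR = (1 + |Γ_s|)/(1 − |Γ_s|)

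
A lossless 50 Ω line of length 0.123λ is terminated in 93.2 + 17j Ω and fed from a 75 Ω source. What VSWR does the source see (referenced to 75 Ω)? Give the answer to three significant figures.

βl = 2π × 0.123 = 44.3°
tan(βl) = 0.975
Z_in = Z_0·(Z_L + jZ_0·tanβl)/(Z_0 + jZ_L·tanβl) = 48.5 − j33.4 Ω
Γ_s = (Z_in − Z_s)/(Z_in + Z_s) = (-26.5 − j33.4)/(123 − j33.4), |Γ_s| = 0.334
VSWR = (1 + |Γ_s|)/(1 − |Γ_s|)

VSWR ≈ 2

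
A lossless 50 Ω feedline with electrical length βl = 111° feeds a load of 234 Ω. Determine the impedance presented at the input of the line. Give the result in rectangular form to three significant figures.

tan(βl) = tan(111°) = -2.61
Z_in = Z_0·(Z_L + jZ_0·tanβl)/(Z_0 + jZ_L·tanβl)
     = 50·(234 − j130)/(50 − j610)

Z_in ≈ 12.2 + j18.2 Ω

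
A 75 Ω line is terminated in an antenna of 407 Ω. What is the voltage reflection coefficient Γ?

Γ = (Z_L − Z_0)/(Z_L + Z_0) = (407 − 75)/(407 + 75) = 332/482

Γ = 0.689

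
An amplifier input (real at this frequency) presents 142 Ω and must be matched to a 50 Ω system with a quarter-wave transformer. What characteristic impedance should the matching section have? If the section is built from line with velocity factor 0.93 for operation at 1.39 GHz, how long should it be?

Z_qwt = √(Z_0·R_L) = √(50 × 142) = √7100
λ = 0.93·c/f = 0.201 m, so l = λ/4 = 0.0502 m

Z_qwt ≈ 84.3 Ω; length ≈ 5.02 cm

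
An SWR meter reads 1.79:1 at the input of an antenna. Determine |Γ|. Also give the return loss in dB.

|Γ| = (S − 1)/(S + 1) = (1.79 − 1)/(1.79 + 1) = 0.79/2.79
RL = −20·log₁₀|Γ| = −20·log₁₀(0.283)

|Γ| ≈ 0.283; return loss ≈ 11 dB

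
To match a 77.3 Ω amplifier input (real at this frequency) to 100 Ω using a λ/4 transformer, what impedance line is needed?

Z_qwt ≈ 87.9 Ω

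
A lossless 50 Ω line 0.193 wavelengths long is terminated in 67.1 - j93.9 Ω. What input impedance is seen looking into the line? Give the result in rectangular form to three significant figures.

Z_in ≈ 11.1 − j0.0358 Ω

βl = 2π × 0.193 = 69.5°
tan(βl) = tan(69.5°) = 2.67
Z_in = Z_0·(Z_L + jZ_0·tanβl)/(Z_0 + jZ_L·tanβl)
     = 50·(67.1 + j39.7)/(301 + j179)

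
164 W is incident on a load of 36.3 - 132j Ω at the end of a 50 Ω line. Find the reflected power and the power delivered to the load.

|Γ| = |(-13.7 − j132)/(86.3 − j132)| = 0.841
|Γ|² = 0.708
P_refl = |Γ|²·P_inc = 116 W, P_del = (1 − |Γ|²)·P_inc = 47.9 W

P_reflected ≈ 116 W; P_delivered ≈ 47.9 W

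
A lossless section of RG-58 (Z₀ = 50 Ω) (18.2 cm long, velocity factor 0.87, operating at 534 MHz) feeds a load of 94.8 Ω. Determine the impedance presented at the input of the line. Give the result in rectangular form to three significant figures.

λ = v/f = 0.87·c / 534 MHz = 0.489 m
βl = 2π·l/λ = 2π × 0.372 = 134°
tan(βl) = tan(134°) = -1.03
Z_in = Z_0·(Z_L + jZ_0·tanβl)/(Z_0 + jZ_L·tanβl)
     = 50·(94.8 − j51.7)/(50 − j98)

Z_in ≈ 40.5 + j27.7 Ω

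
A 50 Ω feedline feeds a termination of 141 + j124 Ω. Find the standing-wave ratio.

Γ = (Z_L − Z_0)/(Z_L + Z_0) = (91 + j124)/(191 + j124)
|Γ| = 154/228 = 0.675
VSWR = (1 + |Γ|)/(1 − |Γ|) = 1.68/0.325

VSWR ≈ 5.16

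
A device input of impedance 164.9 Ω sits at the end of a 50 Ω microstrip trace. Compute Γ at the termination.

Γ = 0.535

Γ = (Z_L − Z_0)/(Z_L + Z_0) = (164.9 − 50)/(164.9 + 50) = 114.9/214.9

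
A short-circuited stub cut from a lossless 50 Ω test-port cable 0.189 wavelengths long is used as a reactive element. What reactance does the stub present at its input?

X_in ≈ 124 Ω (inductive)

βl = 2π × 0.189 = 68°
tan(βl) = 2.48
For a short-circuited stub, Z_in = jZ_0·tan(βl)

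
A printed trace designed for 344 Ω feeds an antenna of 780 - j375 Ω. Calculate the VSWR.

VSWR ≈ 2.89

Γ = (Z_L − Z_0)/(Z_L + Z_0) = (436 − j375)/(1124 − j375)
|Γ| = 575/1180 = 0.485
VSWR = (1 + |Γ|)/(1 − |Γ|) = 1.49/0.515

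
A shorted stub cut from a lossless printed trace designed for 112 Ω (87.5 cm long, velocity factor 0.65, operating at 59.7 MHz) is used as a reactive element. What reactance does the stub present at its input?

λ = v/f = 0.65·c / 59.7 MHz = 3.27 m
βl = 2π·l/λ = 2π × 0.268 = 96.4°
tan(βl) = -8.86
For a shorted stub, Z_in = jZ_0·tan(βl)

X_in ≈ -992 Ω (capacitive)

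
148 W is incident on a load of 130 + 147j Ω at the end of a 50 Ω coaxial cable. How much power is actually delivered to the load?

P_delivered ≈ 71.2 W

|Γ| = |(80 + j147)/(180 + j147)| = 0.72
|Γ|² = 0.519
P_refl = |Γ|²·P_inc = 76.8 W, P_del = (1 − |Γ|²)·P_inc = 71.2 W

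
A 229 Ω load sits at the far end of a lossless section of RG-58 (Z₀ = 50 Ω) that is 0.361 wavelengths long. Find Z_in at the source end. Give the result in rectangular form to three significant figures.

Z_in ≈ 18 + j38.6 Ω

βl = 2π × 0.361 = 130°
tan(βl) = tan(130°) = -1.19
Z_in = Z_0·(Z_L + jZ_0·tanβl)/(Z_0 + jZ_L·tanβl)
     = 50·(229 − j59.7)/(50 − j273)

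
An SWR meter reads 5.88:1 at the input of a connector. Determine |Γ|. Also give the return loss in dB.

|Γ| ≈ 0.709; return loss ≈ 2.98 dB

|Γ| = (S − 1)/(S + 1) = (5.88 − 1)/(5.88 + 1) = 4.88/6.88
RL = −20·log₁₀|Γ| = −20·log₁₀(0.709)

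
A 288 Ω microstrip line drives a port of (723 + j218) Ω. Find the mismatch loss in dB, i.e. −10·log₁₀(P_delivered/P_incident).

mismatch loss ≈ 1.09 dB

Γ = (435 + j218)/(1011 + j218), |Γ| = 0.47
|Γ|² = 0.221, so P_del/P_inc = 1 − |Γ|² = 0.779
ML = −10·log₁₀(1 − |Γ|²)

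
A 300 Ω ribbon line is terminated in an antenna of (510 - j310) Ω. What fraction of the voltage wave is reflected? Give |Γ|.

|Γ| ≈ 0.432

Γ = (Z_L − Z_0)/(Z_L + Z_0) = (210 − j310)/(810 − j310)
|Γ| = 374/867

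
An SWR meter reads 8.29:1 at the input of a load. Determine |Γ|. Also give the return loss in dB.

|Γ| = (S − 1)/(S + 1) = (8.29 − 1)/(8.29 + 1) = 7.29/9.29
RL = −20·log₁₀|Γ| = −20·log₁₀(0.785)

|Γ| ≈ 0.785; return loss ≈ 2.11 dB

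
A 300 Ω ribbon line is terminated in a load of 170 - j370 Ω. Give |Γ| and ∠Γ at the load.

Γ ≈ 0.656 ∠ -71.1°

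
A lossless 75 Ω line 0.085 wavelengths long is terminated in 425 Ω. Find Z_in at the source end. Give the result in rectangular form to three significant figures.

Z_in ≈ 46.9 − j113 Ω

βl = 2π × 0.085 = 30.6°
tan(βl) = tan(30.6°) = 0.591
Z_in = Z_0·(Z_L + jZ_0·tanβl)/(Z_0 + jZ_L·tanβl)
     = 75·(425 + j44.4)/(75 + j251)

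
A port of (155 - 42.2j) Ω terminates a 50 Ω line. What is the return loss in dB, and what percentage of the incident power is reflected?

RL ≈ 5.34 dB; 29.2% of incident power reflected

Γ = (105 − j42.2)/(205 − j42.2), |Γ| = 0.541
RL = −20·log₁₀(0.541) = 5.34 dB
P_refl/P_inc = |Γ|² = 0.292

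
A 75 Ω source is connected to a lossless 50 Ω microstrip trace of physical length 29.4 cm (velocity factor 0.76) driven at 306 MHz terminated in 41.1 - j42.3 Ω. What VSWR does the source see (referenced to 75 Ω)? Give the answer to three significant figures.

VSWR ≈ 1.67

λ = v/f = 0.76·c / 306 MHz = 0.745 m
βl = 2π·l/λ = 2π × 0.395 = 142°
tan(βl) = -0.78
Z_in = Z_0·(Z_L + jZ_0·tanβl)/(Z_0 + jZ_L·tanβl) = 125 − j2.48 Ω
Γ_s = (Z_in − Z_s)/(Z_in + Z_s) = (50.5 − j2.48)/(200 − j2.48), |Γ_s| = 0.252
VSWR = (1 + |Γ_s|)/(1 − |Γ_s|)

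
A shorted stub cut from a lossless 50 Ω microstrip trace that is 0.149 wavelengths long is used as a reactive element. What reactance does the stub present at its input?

βl = 2π × 0.149 = 53.6°
tan(βl) = 1.36
For a shorted stub, Z_in = jZ_0·tan(βl)

X_in ≈ 67.9 Ω (inductive)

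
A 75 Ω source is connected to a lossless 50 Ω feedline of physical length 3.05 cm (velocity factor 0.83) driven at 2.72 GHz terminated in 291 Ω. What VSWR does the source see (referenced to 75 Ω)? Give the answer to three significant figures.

λ = v/f = 0.83·c / 2.72 GHz = 0.0915 m
βl = 2π·l/λ = 2π × 0.333 = 120°
tan(βl) = -1.74
Z_in = Z_0·(Z_L + jZ_0·tanβl)/(Z_0 + jZ_L·tanβl) = 11.3 + j27.7 Ω
Γ_s = (Z_in − Z_s)/(Z_in + Z_s) = (-63.7 + j27.7)/(86.3 + j27.7), |Γ_s| = 0.766
VSWR = (1 + |Γ_s|)/(1 − |Γ_s|)

VSWR ≈ 7.54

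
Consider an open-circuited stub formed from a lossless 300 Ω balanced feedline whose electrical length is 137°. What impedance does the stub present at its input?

tan(βl) = -0.933
For an open-circuited stub, Z_in = −jZ_0·cot(βl) = −jZ_0/tan(βl)

Z_in ≈ +j322 Ω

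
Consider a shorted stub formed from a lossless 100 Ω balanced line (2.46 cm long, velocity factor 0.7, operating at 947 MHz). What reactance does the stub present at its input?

λ = v/f = 0.7·c / 947 MHz = 0.222 m
βl = 2π·l/λ = 2π × 0.111 = 39.9°
tan(βl) = 0.837
For a shorted stub, Z_in = jZ_0·tan(βl)

X_in ≈ 83.7 Ω (inductive)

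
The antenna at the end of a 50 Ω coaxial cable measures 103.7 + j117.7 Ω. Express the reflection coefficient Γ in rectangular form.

Γ ≈ 0.59 + j0.314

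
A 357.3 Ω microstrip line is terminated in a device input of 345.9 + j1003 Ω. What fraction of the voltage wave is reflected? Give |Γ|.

Γ = (Z_L − Z_0)/(Z_L + Z_0) = (-11.4 + j1003)/(703.2 + j1003)
|Γ| = 1000/1220

|Γ| ≈ 0.819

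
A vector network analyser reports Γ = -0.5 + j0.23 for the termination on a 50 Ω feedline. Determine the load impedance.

Z_L = Z_0·(1 + Γ)/(1 − Γ) = 50·(0.5 + j0.23)/(1.5 − j0.23)

Z_L ≈ 15.1 + j9.99 Ω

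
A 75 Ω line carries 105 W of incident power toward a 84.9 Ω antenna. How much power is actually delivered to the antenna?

Γ = (84.9 − 75)/(84.9 + 75) = 0.0619
|Γ|² = 0.00383
P_refl = |Γ|²·P_inc = 0.402 W, P_del = (1 − |Γ|²)·P_inc = 105 W

P_delivered ≈ 105 W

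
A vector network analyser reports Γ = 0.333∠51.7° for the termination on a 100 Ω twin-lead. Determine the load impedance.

Z_L = Z_0·(1 + Γ)/(1 − Γ) = 100·(1.21 + j0.261)/(0.794 − j0.261)

Z_L ≈ 127 + j74.9 Ω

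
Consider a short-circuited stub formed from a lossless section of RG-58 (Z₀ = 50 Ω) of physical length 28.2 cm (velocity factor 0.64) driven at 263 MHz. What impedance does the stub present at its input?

Z_in ≈ −j43.4 Ω

λ = v/f = 0.64·c / 263 MHz = 0.73 m
βl = 2π·l/λ = 2π × 0.386 = 139°
tan(βl) = -0.867
For a short-circuited stub, Z_in = jZ_0·tan(βl)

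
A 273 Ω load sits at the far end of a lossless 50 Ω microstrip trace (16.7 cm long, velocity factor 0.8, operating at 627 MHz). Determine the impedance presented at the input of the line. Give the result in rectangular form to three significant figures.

Z_in ≈ 50.8 + j96.2 Ω

λ = v/f = 0.8·c / 627 MHz = 0.383 m
βl = 2π·l/λ = 2π × 0.436 = 157°
tan(βl) = tan(157°) = -0.423
Z_in = Z_0·(Z_L + jZ_0·tanβl)/(Z_0 + jZ_L·tanβl)
     = 50·(273 − j21.2)/(50 − j116)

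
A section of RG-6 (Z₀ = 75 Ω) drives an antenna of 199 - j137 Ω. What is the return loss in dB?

RL ≈ 4.39 dB

Γ = (124 − j137)/(274 − j137), |Γ| = 0.603
RL = −20·log₁₀|Γ| = −20·log₁₀(0.603)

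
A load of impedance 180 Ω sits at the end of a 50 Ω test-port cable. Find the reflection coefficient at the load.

Γ = (Z_L − Z_0)/(Z_L + Z_0) = (180 − 50)/(180 + 50) = 130/230

Γ = 0.565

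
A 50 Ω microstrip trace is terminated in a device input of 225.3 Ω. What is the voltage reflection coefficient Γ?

Γ = 0.637

Γ = (Z_L − Z_0)/(Z_L + Z_0) = (225.3 − 50)/(225.3 + 50) = 175.3/275.3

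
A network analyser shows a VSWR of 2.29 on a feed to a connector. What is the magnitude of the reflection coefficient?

|Γ| = (S − 1)/(S + 1) = (2.29 − 1)/(2.29 + 1) = 1.29/3.29

|Γ| ≈ 0.392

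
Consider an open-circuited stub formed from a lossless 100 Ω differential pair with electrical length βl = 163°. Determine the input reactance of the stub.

X_in ≈ 327 Ω (inductive)

tan(βl) = -0.306
For an open-circuited stub, Z_in = −jZ_0·cot(βl) = −jZ_0/tan(βl)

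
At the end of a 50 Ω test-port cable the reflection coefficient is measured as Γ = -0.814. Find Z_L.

Z_L ≈ 5.13 Ω

Z_L = Z_0·(1 + Γ)/(1 − Γ) = 50·(0.186)/(1.81)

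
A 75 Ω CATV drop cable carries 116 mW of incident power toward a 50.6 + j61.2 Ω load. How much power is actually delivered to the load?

|Γ| = |(-24.4 + j61.2)/(125.6 + j61.2)| = 0.472
|Γ|² = 0.222
P_refl = |Γ|²·P_inc = 25.8 mW, P_del = (1 − |Γ|²)·P_inc = 90.2 mW

P_delivered ≈ 90.2 mW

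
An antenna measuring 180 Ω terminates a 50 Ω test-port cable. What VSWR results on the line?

Γ = (180 − 50)/(180 + 50) = 0.565
VSWR = (1 + 0.565)/(1 − 0.565)

VSWR ≈ 3.6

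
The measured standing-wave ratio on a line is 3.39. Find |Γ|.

|Γ| ≈ 0.544

|Γ| = (S − 1)/(S + 1) = (3.39 − 1)/(3.39 + 1) = 2.39/4.39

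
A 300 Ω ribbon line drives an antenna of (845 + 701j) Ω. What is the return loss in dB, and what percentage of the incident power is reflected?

Γ = (545 + j701)/(1145 + j701), |Γ| = 0.661
RL = −20·log₁₀(0.661) = 3.59 dB
P_refl/P_inc = |Γ|² = 0.437

RL ≈ 3.59 dB; 43.7% of incident power reflected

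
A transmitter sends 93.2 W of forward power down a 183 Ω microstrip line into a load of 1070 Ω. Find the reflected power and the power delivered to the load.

Γ = (1070 − 183)/(1070 + 183) = 0.708
|Γ|² = 0.501
P_refl = |Γ|²·P_inc = 46.7 W, P_del = (1 − |Γ|²)·P_inc = 46.5 W

P_reflected ≈ 46.7 W; P_delivered ≈ 46.5 W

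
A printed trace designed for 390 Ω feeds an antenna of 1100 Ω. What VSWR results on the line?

VSWR ≈ 2.82

For a purely resistive load, VSWR = R_L/Z_0 or Z_0/R_L (whichever > 1) = 1100/390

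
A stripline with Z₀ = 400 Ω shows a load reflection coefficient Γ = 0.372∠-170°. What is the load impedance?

Z_L = Z_0·(1 + Γ)/(1 − Γ) = 400·(0.634 − j0.0646)/(1.37 + j0.0646)

Z_L ≈ 184 − j27.6 Ω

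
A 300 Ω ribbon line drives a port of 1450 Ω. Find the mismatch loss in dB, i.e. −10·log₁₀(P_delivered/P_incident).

mismatch loss ≈ 2.46 dB

Γ = (1450 − 300)/(1450 + 300) = 0.657
|Γ|² = 0.432, so P_del/P_inc = 1 − |Γ|² = 0.568
ML = −10·log₁₀(1 − |Γ|²)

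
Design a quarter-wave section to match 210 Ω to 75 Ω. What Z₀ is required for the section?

Z_qwt ≈ 125 Ω

Z_qwt = √(Z_0·R_L) = √(75 × 210) = √15750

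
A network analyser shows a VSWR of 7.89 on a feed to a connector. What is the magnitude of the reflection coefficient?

|Γ| ≈ 0.775

|Γ| = (S − 1)/(S + 1) = (7.89 − 1)/(7.89 + 1) = 6.89/8.89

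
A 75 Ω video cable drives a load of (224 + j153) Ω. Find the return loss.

RL ≈ 3.93 dB

Γ = (149 + j153)/(299 + j153), |Γ| = 0.636
RL = −20·log₁₀|Γ| = −20·log₁₀(0.636)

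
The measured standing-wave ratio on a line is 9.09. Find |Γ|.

|Γ| ≈ 0.802

|Γ| = (S − 1)/(S + 1) = (9.09 − 1)/(9.09 + 1) = 8.09/10.1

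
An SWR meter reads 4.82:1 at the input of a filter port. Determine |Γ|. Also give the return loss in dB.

|Γ| ≈ 0.656; return loss ≈ 3.66 dB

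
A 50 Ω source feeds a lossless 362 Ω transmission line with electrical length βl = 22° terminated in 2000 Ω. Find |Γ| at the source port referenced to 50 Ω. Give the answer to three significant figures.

|Γ| ≈ 0.944

tan(βl) = 0.404
Z_in = Z_0·(Z_L + jZ_0·tanβl)/(Z_0 + jZ_L·tanβl) = 389 − j722 Ω
Γ_s = (Z_in − Z_s)/(Z_in + Z_s) = (339 − j722)/(439 − j722), |Γ_s| = 0.944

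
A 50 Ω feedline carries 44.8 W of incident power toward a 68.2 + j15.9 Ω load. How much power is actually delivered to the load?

|Γ| = |(18.2 + j15.9)/(118.2 + j15.9)| = 0.203
|Γ|² = 0.0411
P_refl = |Γ|²·P_inc = 1.84 W, P_del = (1 − |Γ|²)·P_inc = 43 W

P_delivered ≈ 43 W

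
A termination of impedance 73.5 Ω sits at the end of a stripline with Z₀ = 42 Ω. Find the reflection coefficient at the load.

Γ = 0.273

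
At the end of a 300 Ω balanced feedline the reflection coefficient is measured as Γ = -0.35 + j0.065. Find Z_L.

Z_L ≈ 143 + j21.3 Ω

Z_L = Z_0·(1 + Γ)/(1 − Γ) = 300·(0.65 + j0.065)/(1.35 − j0.065)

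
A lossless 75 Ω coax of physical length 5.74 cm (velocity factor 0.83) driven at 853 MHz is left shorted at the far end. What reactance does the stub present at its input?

λ = v/f = 0.83·c / 853 MHz = 0.292 m
βl = 2π·l/λ = 2π × 0.197 = 70.8°
tan(βl) = 2.87
For a shorted stub, Z_in = jZ_0·tan(βl)

X_in ≈ 215 Ω (inductive)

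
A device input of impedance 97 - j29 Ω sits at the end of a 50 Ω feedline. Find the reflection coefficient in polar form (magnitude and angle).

Γ = (Z_L − Z_0)/(Z_L + Z_0) = (47 − j29)/(147 − j29)
|Γ| = 55.2/150 = 0.369

Γ ≈ 0.369 ∠ -20.5°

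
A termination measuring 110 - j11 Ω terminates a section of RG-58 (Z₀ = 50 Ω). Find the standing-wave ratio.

Γ = (Z_L − Z_0)/(Z_L + Z_0) = (60 − j11)/(160 − j11)
|Γ| = 61/160 = 0.38
VSWR = (1 + |Γ|)/(1 − |Γ|) = 1.38/0.62

VSWR ≈ 2.23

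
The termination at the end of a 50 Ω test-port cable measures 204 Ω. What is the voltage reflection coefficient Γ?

Γ = 0.606

Γ = (Z_L − Z_0)/(Z_L + Z_0) = (204 − 50)/(204 + 50) = 154/254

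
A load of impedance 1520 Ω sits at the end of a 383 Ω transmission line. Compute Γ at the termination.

Γ = 0.597

Γ = (Z_L − Z_0)/(Z_L + Z_0) = (1520 − 383)/(1520 + 383) = 1137/1903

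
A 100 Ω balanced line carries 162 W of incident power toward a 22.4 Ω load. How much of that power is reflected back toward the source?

P_reflected ≈ 65.1 W

Γ = (22.4 − 100)/(22.4 + 100) = -0.634
|Γ|² = 0.402
P_refl = |Γ|²·P_inc = 65.1 W, P_del = (1 − |Γ|²)·P_inc = 96.9 W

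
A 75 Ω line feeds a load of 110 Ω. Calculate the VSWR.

VSWR ≈ 1.47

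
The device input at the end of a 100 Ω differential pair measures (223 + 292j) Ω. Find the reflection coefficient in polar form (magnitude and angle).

Γ = (Z_L − Z_0)/(Z_L + Z_0) = (123 + j292)/(323 + j292)
|Γ| = 317/435 = 0.728

Γ ≈ 0.728 ∠ 25°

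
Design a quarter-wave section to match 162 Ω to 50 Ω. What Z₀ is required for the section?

Z_qwt ≈ 90 Ω

Z_qwt = √(Z_0·R_L) = √(50 × 162) = √8100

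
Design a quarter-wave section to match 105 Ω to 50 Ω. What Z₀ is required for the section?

Z_qwt ≈ 72.5 Ω

Z_qwt = √(Z_0·R_L) = √(50 × 105) = √5250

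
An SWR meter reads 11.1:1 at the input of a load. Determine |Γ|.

|Γ| = (S − 1)/(S + 1) = (11.1 − 1)/(11.1 + 1) = 10.1/12.1

|Γ| ≈ 0.835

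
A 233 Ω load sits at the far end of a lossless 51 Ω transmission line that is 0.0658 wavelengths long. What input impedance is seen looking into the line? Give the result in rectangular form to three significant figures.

Z_in ≈ 55.4 − j88.6 Ω

βl = 2π × 0.0658 = 23.7°
tan(βl) = tan(23.7°) = 0.439
Z_in = Z_0·(Z_L + jZ_0·tanβl)/(Z_0 + jZ_L·tanβl)
     = 51·(233 + j22.4)/(51 + j102)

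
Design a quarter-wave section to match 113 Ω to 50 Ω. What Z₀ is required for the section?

Z_qwt = √(Z_0·R_L) = √(50 × 113) = √5650

Z_qwt ≈ 75.2 Ω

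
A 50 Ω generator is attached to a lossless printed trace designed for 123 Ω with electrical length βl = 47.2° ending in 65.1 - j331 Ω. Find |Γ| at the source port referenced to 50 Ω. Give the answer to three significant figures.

|Γ| ≈ 0.841

tan(βl) = 1.08
Z_in = Z_0·(Z_L + jZ_0·tanβl)/(Z_0 + jZ_L·tanβl) = 9.05 − j52.1 Ω
Γ_s = (Z_in − Z_s)/(Z_in + Z_s) = (-41 − j52.1)/(59 − j52.1), |Γ_s| = 0.841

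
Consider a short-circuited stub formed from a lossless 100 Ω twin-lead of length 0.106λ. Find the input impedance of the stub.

βl = 2π × 0.106 = 38.2°
tan(βl) = 0.786
For a short-circuited stub, Z_in = jZ_0·tan(βl)

Z_in ≈ +j78.6 Ω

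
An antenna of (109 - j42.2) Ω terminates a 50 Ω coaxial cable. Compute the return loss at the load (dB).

Γ = (59 − j42.2)/(159 − j42.2), |Γ| = 0.441
RL = −20·log₁₀|Γ| = −20·log₁₀(0.441)

RL ≈ 7.11 dB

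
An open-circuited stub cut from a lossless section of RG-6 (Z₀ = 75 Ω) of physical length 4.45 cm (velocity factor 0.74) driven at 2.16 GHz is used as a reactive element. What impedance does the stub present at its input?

Z_in ≈ +j167 Ω

λ = v/f = 0.74·c / 2.16 GHz = 0.103 m
βl = 2π·l/λ = 2π × 0.433 = 156°
tan(βl) = -0.448
For an open-circuited stub, Z_in = −jZ_0·cot(βl) = −jZ_0/tan(βl)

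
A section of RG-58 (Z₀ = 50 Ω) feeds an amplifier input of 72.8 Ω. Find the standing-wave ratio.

For a purely resistive load, VSWR = R_L/Z_0 or Z_0/R_L (whichever > 1) = 72.8/50

VSWR ≈ 1.46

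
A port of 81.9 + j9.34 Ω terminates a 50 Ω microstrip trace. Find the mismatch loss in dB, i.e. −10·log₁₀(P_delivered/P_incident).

Γ = (31.9 + j9.34)/(131.9 + j9.34), |Γ| = 0.251
|Γ|² = 0.0632, so P_del/P_inc = 1 − |Γ|² = 0.937
ML = −10·log₁₀(1 − |Γ|²)

mismatch loss ≈ 0.283 dB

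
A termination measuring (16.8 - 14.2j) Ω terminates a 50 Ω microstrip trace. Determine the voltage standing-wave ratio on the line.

VSWR ≈ 3.24

Γ = (Z_L − Z_0)/(Z_L + Z_0) = (-33.2 − j14.2)/(66.8 − j14.2)
|Γ| = 36.1/68.3 = 0.529
VSWR = (1 + |Γ|)/(1 − |Γ|) = 1.53/0.471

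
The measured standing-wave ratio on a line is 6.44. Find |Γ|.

|Γ| = (S − 1)/(S + 1) = (6.44 − 1)/(6.44 + 1) = 5.44/7.44

|Γ| ≈ 0.731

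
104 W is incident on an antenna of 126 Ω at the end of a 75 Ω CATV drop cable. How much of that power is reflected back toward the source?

P_reflected ≈ 6.7 W

Γ = (126 − 75)/(126 + 75) = 0.254
|Γ|² = 0.0644
P_refl = |Γ|²·P_inc = 6.7 W, P_del = (1 − |Γ|²)·P_inc = 97.3 W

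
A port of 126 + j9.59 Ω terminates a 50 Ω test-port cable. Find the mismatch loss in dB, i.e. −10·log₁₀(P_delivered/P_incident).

mismatch loss ≈ 0.909 dB

Γ = (76 + j9.59)/(176 + j9.59), |Γ| = 0.435
|Γ|² = 0.189, so P_del/P_inc = 1 − |Γ|² = 0.811
ML = −10·log₁₀(1 − |Γ|²)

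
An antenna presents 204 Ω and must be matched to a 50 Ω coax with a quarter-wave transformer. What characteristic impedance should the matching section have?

Z_qwt ≈ 101 Ω

Z_qwt = √(Z_0·R_L) = √(50 × 204) = √10200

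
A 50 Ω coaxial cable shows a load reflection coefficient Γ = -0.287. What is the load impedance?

Z_L ≈ 27.7 Ω

Z_L = Z_0·(1 + Γ)/(1 − Γ) = 50·(0.713)/(1.29)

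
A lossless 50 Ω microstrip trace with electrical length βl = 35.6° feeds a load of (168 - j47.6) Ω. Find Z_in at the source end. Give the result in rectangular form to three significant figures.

Z_in ≈ 29.5 − j49.2 Ω

tan(βl) = tan(35.6°) = 0.716
Z_in = Z_0·(Z_L + jZ_0·tanβl)/(Z_0 + jZ_L·tanβl)
     = 50·(168 − j11.8)/(84.1 + j120)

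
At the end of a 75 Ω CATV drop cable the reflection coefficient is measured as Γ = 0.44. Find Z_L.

Z_L ≈ 193 Ω

Z_L = Z_0·(1 + Γ)/(1 − Γ) = 75·(1.44)/(0.56)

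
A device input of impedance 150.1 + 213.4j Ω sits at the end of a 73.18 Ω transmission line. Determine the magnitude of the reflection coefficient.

|Γ| ≈ 0.734

Γ = (Z_L − Z_0)/(Z_L + Z_0) = (76.92 + j213.4)/(223.3 + j213.4)
|Γ| = 227/309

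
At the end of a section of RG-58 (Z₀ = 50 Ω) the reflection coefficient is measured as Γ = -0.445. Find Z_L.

Z_L = Z_0·(1 + Γ)/(1 − Γ) = 50·(0.555)/(1.45)

Z_L ≈ 19.2 Ω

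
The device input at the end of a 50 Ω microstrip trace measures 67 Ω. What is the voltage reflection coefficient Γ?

Γ = 0.145

Γ = (Z_L − Z_0)/(Z_L + Z_0) = (67 − 50)/(67 + 50) = 17/117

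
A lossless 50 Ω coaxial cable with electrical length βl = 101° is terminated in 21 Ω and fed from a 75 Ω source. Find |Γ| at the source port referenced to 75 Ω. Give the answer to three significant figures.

|Γ| ≈ 0.254

tan(βl) = -5.14
Z_in = Z_0·(Z_L + jZ_0·tanβl)/(Z_0 + jZ_L·tanβl) = 102 − j37.4 Ω
Γ_s = (Z_in − Z_s)/(Z_in + Z_s) = (26.8 − j37.4)/(177 − j37.4), |Γ_s| = 0.254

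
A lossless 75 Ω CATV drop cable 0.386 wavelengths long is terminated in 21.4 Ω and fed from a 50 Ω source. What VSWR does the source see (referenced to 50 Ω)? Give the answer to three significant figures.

βl = 2π × 0.386 = 139°
tan(βl) = -0.871
Z_in = Z_0·(Z_L + jZ_0·tanβl)/(Z_0 + jZ_L·tanβl) = 35.4 − j56.5 Ω
Γ_s = (Z_in − Z_s)/(Z_in + Z_s) = (-14.6 − j56.5)/(85.4 − j56.5), |Γ_s| = 0.57
VSWR = (1 + |Γ_s|)/(1 − |Γ_s|)

VSWR ≈ 3.65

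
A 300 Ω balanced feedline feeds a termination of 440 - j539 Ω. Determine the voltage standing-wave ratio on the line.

Γ = (Z_L − Z_0)/(Z_L + Z_0) = (140 − j539)/(740 − j539)
|Γ| = 557/915 = 0.608
VSWR = (1 + |Γ|)/(1 − |Γ|) = 1.61/0.392

VSWR ≈ 4.11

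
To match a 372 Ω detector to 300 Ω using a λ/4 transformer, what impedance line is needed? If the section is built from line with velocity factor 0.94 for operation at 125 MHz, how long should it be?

Z_qwt ≈ 334 Ω; length ≈ 56.4 cm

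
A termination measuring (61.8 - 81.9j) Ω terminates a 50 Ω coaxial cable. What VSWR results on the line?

VSWR ≈ 3.96

Γ = (Z_L − Z_0)/(Z_L + Z_0) = (11.8 − j81.9)/(111.8 − j81.9)
|Γ| = 82.7/139 = 0.597
VSWR = (1 + |Γ|)/(1 − |Γ|) = 1.6/0.403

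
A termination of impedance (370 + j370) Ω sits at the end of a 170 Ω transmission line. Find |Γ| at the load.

Γ = (Z_L − Z_0)/(Z_L + Z_0) = (200 + j370)/(540 + j370)
|Γ| = 421/655

|Γ| ≈ 0.643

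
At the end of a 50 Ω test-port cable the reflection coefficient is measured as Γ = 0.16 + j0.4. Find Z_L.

Z_L = Z_0·(1 + Γ)/(1 − Γ) = 50·(1.16 + j0.4)/(0.84 − j0.4)

Z_L ≈ 47 + j46.2 Ω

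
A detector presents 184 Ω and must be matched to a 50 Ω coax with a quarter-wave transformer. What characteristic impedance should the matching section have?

Z_qwt = √(Z_0·R_L) = √(50 × 184) = √9200

Z_qwt ≈ 95.9 Ω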